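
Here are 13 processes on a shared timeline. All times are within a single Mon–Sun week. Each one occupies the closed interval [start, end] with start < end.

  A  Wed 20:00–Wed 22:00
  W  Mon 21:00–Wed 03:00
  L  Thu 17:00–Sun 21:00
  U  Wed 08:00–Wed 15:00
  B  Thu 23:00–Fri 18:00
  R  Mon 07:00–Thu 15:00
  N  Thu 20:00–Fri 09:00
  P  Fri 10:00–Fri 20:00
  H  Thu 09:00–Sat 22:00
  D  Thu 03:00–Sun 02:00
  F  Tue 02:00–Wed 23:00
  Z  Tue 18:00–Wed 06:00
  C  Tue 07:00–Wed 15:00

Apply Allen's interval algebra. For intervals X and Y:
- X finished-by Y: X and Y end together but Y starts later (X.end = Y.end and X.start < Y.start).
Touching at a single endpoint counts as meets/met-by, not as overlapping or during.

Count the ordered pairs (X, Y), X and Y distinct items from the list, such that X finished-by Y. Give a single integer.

1

Checking all 156 ordered pairs for relation 'finished-by'; matching pairs in alphabetical order:
(C, U): C finished-by U ✓
Count: 1.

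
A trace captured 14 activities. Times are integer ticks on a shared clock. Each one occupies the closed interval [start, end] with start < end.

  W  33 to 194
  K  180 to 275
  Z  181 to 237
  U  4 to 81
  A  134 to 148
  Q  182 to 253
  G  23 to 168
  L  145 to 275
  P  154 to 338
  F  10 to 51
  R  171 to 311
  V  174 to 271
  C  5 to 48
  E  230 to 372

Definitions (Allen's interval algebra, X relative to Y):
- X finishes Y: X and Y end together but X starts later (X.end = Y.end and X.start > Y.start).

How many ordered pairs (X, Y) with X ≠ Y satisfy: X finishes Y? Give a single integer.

1

Checking all 182 ordered pairs for relation 'finishes'; matching pairs in alphabetical order:
(K, L): K finishes L ✓
Count: 1.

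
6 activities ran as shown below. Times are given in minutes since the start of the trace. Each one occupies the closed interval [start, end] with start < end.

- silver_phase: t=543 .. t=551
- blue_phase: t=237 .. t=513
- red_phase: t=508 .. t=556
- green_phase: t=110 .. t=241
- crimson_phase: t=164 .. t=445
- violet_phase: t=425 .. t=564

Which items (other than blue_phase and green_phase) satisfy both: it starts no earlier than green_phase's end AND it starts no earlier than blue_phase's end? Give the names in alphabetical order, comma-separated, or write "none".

silver_phase

Conditions: its start is no earlier than green_phase's end (X.start >= t=241) AND its start is no earlier than blue_phase's end (X.start >= t=513).
crimson_phase: start t=164 >= t=241? ✗; start t=164 >= t=513? ✗ → no.
red_phase: start t=508 >= t=241? ✓; start t=508 >= t=513? ✗ → no.
silver_phase: start t=543 >= t=241? ✓; start t=543 >= t=513? ✓ → yes.
violet_phase: start t=425 >= t=241? ✓; start t=425 >= t=513? ✗ → no.
Result: silver_phase.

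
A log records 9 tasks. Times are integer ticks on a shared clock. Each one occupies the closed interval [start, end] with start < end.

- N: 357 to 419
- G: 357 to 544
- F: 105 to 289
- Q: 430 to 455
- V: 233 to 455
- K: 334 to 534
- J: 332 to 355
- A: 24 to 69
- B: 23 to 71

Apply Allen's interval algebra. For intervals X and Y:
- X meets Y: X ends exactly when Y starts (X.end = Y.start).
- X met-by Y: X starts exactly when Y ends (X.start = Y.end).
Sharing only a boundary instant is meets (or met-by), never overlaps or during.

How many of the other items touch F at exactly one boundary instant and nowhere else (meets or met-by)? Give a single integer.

Target F = [105, 289].
A [24, 69] → before → no.
B [23, 71] → before → no.
G [357, 544] → after → no.
J [332, 355] → after → no.
K [334, 534] → after → no.
N [357, 419] → after → no.
Q [430, 455] → after → no.
V [233, 455] → overlapped-by → no.
Total: 0.

0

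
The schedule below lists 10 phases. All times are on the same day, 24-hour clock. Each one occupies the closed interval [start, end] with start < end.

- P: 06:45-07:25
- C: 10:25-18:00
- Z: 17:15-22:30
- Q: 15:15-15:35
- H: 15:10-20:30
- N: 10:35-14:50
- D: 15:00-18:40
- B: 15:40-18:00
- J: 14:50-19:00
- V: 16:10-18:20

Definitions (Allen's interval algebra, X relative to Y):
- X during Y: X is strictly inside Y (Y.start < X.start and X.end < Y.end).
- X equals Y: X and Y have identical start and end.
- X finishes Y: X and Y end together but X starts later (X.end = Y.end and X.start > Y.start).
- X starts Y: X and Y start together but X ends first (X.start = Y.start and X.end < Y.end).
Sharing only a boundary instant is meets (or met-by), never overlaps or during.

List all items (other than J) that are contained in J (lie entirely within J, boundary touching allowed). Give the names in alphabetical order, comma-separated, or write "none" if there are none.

B, D, Q, V

Target J = [14:50, 19:00].
B [15:40, 18:00] → during → yes.
C [10:25, 18:00] → overlaps → no.
D [15:00, 18:40] → during → yes.
H [15:10, 20:30] → overlapped-by → no.
N [10:35, 14:50] → meets → no.
P [06:45, 07:25] → before → no.
Q [15:15, 15:35] → during → yes.
V [16:10, 18:20] → during → yes.
Z [17:15, 22:30] → overlapped-by → no.
Result: B, D, Q, V.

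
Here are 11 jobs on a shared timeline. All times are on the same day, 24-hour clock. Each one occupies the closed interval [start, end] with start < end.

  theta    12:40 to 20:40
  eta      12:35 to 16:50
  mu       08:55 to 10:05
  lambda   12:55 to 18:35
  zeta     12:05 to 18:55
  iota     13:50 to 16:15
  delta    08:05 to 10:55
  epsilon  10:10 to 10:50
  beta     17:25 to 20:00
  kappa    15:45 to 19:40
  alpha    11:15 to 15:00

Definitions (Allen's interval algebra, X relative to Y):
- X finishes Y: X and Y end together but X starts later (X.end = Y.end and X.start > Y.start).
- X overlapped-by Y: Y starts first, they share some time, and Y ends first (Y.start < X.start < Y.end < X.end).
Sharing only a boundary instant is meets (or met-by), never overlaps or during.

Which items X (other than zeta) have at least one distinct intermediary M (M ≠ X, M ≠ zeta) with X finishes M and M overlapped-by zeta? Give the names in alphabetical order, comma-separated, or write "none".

none

Target zeta = [12:05, 18:55].
Intermediaries M with M overlapped-by zeta: beta, kappa, theta.
Via beta — items with X finishes beta: none.
Via kappa — items with X finishes kappa: none.
Via theta — items with X finishes theta: none.
Union: none.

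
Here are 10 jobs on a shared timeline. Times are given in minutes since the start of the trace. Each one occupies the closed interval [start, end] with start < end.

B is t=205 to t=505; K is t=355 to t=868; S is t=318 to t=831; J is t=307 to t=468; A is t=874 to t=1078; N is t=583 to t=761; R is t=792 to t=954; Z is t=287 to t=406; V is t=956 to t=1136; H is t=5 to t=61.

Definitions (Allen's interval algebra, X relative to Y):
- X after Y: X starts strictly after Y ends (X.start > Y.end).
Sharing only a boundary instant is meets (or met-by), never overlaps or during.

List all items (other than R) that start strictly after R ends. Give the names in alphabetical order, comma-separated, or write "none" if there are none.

Target R = [t=792, t=954].
A [t=874, t=1078] → overlapped-by → no.
B [t=205, t=505] → before → no.
H [t=5, t=61] → before → no.
J [t=307, t=468] → before → no.
K [t=355, t=868] → overlaps → no.
N [t=583, t=761] → before → no.
S [t=318, t=831] → overlaps → no.
V [t=956, t=1136] → after → yes.
Z [t=287, t=406] → before → no.
Result: V.

V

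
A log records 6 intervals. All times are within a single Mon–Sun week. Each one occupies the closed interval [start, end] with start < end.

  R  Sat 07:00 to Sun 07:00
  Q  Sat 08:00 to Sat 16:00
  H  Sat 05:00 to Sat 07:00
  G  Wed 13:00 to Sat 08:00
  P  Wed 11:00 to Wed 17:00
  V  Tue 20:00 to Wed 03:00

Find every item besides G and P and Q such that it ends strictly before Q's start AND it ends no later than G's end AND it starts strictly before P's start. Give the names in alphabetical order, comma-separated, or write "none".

V

Conditions: its end is strictly before Q's start (X.end < Sat 08:00) AND its end is no later than G's end (X.end <= Sat 08:00) AND its start is strictly before P's start (X.start < Wed 11:00).
H: end Sat 07:00 < Sat 08:00? ✓; end Sat 07:00 <= Sat 08:00? ✓; start Sat 05:00 < Wed 11:00? ✗ → no.
R: end Sun 07:00 < Sat 08:00? ✗; end Sun 07:00 <= Sat 08:00? ✗; start Sat 07:00 < Wed 11:00? ✗ → no.
V: end Wed 03:00 < Sat 08:00? ✓; end Wed 03:00 <= Sat 08:00? ✓; start Tue 20:00 < Wed 11:00? ✓ → yes.
Result: V.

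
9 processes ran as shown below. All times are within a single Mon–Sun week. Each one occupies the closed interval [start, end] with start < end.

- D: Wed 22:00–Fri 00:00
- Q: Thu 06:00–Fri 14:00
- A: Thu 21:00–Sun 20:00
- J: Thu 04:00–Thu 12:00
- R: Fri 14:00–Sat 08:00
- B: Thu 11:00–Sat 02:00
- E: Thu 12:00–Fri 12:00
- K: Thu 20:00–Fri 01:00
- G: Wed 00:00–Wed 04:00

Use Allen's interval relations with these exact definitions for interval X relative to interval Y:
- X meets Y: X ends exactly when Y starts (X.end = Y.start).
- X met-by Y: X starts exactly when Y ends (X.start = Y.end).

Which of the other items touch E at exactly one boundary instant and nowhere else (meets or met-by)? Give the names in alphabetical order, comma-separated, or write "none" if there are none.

Target E = [Thu 12:00, Fri 12:00].
A [Thu 21:00, Sun 20:00] → overlapped-by → no.
B [Thu 11:00, Sat 02:00] → contains → no.
D [Wed 22:00, Fri 00:00] → overlaps → no.
G [Wed 00:00, Wed 04:00] → before → no.
J [Thu 04:00, Thu 12:00] → meets → yes.
K [Thu 20:00, Fri 01:00] → during → no.
Q [Thu 06:00, Fri 14:00] → contains → no.
R [Fri 14:00, Sat 08:00] → after → no.
Result: J.

J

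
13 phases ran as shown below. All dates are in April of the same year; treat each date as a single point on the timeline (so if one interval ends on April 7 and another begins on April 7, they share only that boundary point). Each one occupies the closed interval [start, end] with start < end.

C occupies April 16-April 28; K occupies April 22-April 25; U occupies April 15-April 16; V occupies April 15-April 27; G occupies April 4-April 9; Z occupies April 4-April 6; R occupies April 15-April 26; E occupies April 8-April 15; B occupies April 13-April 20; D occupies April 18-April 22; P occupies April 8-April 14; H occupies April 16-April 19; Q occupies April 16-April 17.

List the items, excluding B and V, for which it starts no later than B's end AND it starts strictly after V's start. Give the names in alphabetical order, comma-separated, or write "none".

Conditions: its start is no later than B's end (X.start <= April 20) AND its start is strictly after V's start (X.start > April 15).
C: start April 16 <= April 20? ✓; start April 16 > April 15? ✓ → yes.
D: start April 18 <= April 20? ✓; start April 18 > April 15? ✓ → yes.
E: start April 8 <= April 20? ✓; start April 8 > April 15? ✗ → no.
G: start April 4 <= April 20? ✓; start April 4 > April 15? ✗ → no.
H: start April 16 <= April 20? ✓; start April 16 > April 15? ✓ → yes.
K: start April 22 <= April 20? ✗; start April 22 > April 15? ✓ → no.
P: start April 8 <= April 20? ✓; start April 8 > April 15? ✗ → no.
Q: start April 16 <= April 20? ✓; start April 16 > April 15? ✓ → yes.
R: start April 15 <= April 20? ✓; start April 15 > April 15? ✗ → no.
U: start April 15 <= April 20? ✓; start April 15 > April 15? ✗ → no.
Z: start April 4 <= April 20? ✓; start April 4 > April 15? ✗ → no.
Result: C, D, H, Q.

C, D, H, Q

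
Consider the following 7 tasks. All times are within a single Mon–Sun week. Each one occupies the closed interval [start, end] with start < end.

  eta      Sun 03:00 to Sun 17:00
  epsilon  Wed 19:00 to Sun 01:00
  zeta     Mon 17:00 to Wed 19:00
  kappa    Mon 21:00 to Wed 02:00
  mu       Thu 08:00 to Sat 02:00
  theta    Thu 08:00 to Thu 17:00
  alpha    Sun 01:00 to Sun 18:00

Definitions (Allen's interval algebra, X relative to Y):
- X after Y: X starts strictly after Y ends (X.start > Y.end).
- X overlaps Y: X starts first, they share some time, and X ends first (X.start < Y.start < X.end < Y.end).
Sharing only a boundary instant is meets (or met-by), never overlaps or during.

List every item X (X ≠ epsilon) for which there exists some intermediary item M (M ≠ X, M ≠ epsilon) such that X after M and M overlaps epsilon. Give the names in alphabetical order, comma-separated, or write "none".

Target epsilon = [Wed 19:00, Sun 01:00].
Intermediaries M with M overlaps epsilon: none.
Union: none.

none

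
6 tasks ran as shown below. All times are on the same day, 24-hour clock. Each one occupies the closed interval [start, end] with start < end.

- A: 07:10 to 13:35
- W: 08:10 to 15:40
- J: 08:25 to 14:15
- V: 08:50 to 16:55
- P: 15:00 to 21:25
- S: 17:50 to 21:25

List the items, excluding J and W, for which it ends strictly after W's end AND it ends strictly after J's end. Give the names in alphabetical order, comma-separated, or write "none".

P, S, V

Conditions: its end is strictly after W's end (X.end > 15:40) AND its end is strictly after J's end (X.end > 14:15).
A: end 13:35 > 15:40? ✗; end 13:35 > 14:15? ✗ → no.
P: end 21:25 > 15:40? ✓; end 21:25 > 14:15? ✓ → yes.
S: end 21:25 > 15:40? ✓; end 21:25 > 14:15? ✓ → yes.
V: end 16:55 > 15:40? ✓; end 16:55 > 14:15? ✓ → yes.
Result: P, S, V.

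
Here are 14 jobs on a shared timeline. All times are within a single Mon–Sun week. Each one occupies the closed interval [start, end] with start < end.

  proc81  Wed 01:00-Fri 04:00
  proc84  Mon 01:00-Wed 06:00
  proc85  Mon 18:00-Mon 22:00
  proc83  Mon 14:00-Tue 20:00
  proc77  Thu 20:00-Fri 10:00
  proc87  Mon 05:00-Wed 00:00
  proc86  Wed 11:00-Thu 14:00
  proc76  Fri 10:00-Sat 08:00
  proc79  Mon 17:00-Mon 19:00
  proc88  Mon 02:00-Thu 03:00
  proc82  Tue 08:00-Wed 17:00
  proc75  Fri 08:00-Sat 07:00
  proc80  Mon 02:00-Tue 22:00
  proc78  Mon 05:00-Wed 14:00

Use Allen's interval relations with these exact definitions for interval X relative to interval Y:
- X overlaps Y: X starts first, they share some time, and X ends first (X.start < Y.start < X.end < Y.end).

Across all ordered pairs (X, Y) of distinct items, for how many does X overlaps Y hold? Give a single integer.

20

Checking all 182 ordered pairs for relation 'overlaps'; matching pairs in alphabetical order:
(proc75, proc76): proc75 overlaps proc76 ✓
(proc77, proc75): proc77 overlaps proc75 ✓
(proc78, proc81): proc78 overlaps proc81 ✓
(proc78, proc82): proc78 overlaps proc82 ✓
(proc78, proc86): proc78 overlaps proc86 ✓
(proc79, proc85): proc79 overlaps proc85 ✓
(proc80, proc78): proc80 overlaps proc78 ✓
(proc80, proc82): proc80 overlaps proc82 ✓
(proc80, proc87): proc80 overlaps proc87 ✓
(proc81, proc77): proc81 overlaps proc77 ✓
(proc82, proc81): proc82 overlaps proc81 ✓
(proc82, proc86): proc82 overlaps proc86 ✓
(proc83, proc82): proc83 overlaps proc82 ✓
(proc84, proc78): proc84 overlaps proc78 ✓
(proc84, proc81): proc84 overlaps proc81 ✓
(proc84, proc82): proc84 overlaps proc82 ✓
(proc84, proc88): proc84 overlaps proc88 ✓
(proc87, proc82): proc87 overlaps proc82 ✓
(proc88, proc81): proc88 overlaps proc81 ✓
(proc88, proc86): proc88 overlaps proc86 ✓
Count: 20.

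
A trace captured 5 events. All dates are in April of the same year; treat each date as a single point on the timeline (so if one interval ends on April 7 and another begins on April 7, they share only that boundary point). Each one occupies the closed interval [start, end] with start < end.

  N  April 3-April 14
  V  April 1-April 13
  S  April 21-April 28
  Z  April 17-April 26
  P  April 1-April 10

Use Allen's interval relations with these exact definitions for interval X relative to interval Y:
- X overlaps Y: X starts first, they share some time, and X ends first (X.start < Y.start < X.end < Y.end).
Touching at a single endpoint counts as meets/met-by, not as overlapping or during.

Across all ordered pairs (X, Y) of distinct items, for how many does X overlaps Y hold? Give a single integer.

3

Checking all 20 ordered pairs for relation 'overlaps'; matching pairs in alphabetical order:
(P, N): P overlaps N ✓
(V, N): V overlaps N ✓
(Z, S): Z overlaps S ✓
Count: 3.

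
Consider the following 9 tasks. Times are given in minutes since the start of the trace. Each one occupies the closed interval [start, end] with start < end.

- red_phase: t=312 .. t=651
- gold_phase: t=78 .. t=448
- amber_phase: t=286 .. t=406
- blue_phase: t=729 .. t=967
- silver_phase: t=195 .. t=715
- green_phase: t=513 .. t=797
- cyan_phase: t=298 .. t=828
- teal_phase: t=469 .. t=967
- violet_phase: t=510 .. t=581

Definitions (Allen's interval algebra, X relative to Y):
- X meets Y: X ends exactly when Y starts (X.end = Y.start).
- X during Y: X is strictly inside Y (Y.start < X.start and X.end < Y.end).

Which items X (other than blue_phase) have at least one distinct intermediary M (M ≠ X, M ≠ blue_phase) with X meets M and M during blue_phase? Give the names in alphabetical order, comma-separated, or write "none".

Target blue_phase = [t=729, t=967].
Intermediaries M with M during blue_phase: none.
Union: none.

none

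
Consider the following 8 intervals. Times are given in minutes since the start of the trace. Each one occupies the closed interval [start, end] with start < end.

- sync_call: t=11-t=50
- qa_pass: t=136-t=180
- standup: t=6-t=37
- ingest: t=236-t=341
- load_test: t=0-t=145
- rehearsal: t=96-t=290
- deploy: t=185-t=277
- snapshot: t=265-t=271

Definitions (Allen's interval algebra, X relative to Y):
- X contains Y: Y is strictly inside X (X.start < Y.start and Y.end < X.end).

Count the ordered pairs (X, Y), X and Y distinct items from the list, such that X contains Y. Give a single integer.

7

Checking all 56 ordered pairs for relation 'contains'; matching pairs in alphabetical order:
(deploy, snapshot): deploy contains snapshot ✓
(ingest, snapshot): ingest contains snapshot ✓
(load_test, standup): load_test contains standup ✓
(load_test, sync_call): load_test contains sync_call ✓
(rehearsal, deploy): rehearsal contains deploy ✓
(rehearsal, qa_pass): rehearsal contains qa_pass ✓
(rehearsal, snapshot): rehearsal contains snapshot ✓
Count: 7.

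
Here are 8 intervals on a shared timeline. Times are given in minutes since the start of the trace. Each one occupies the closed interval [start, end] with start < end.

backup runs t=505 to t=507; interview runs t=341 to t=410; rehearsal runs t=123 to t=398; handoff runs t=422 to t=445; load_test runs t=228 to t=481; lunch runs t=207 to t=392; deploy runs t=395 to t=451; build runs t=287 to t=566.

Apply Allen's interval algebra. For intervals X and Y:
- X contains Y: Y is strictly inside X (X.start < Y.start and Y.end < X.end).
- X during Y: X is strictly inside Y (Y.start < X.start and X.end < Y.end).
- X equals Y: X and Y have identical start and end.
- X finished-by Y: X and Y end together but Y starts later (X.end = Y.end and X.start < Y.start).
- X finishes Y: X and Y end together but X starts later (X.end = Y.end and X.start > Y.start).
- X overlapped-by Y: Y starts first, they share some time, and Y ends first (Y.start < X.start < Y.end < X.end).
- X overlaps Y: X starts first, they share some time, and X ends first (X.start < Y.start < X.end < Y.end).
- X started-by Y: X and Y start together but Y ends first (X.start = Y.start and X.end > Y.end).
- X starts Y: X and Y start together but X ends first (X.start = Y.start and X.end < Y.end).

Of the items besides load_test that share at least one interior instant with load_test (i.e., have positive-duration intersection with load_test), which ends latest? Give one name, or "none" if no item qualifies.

Target load_test = [t=228, t=481].
backup [t=505, t=507] → after → excluded.
build [t=287, t=566] → overlapped-by → candidate.
deploy [t=395, t=451] → during → candidate.
handoff [t=422, t=445] → during → candidate.
interview [t=341, t=410] → during → candidate.
lunch [t=207, t=392] → overlaps → candidate.
rehearsal [t=123, t=398] → overlaps → candidate.
Among candidates, latest end is t=566 → build.

build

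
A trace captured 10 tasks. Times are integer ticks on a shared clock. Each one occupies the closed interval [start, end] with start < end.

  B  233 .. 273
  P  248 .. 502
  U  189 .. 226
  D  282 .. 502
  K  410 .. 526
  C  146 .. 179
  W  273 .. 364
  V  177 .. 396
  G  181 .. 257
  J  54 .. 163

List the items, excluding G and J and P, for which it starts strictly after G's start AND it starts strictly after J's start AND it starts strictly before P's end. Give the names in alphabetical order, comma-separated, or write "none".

B, D, K, U, W

Conditions: its start is strictly after G's start (X.start > 181) AND its start is strictly after J's start (X.start > 54) AND its start is strictly before P's end (X.start < 502).
B: start 233 > 181? ✓; start 233 > 54? ✓; start 233 < 502? ✓ → yes.
C: start 146 > 181? ✗; start 146 > 54? ✓; start 146 < 502? ✓ → no.
D: start 282 > 181? ✓; start 282 > 54? ✓; start 282 < 502? ✓ → yes.
K: start 410 > 181? ✓; start 410 > 54? ✓; start 410 < 502? ✓ → yes.
U: start 189 > 181? ✓; start 189 > 54? ✓; start 189 < 502? ✓ → yes.
V: start 177 > 181? ✗; start 177 > 54? ✓; start 177 < 502? ✓ → no.
W: start 273 > 181? ✓; start 273 > 54? ✓; start 273 < 502? ✓ → yes.
Result: B, D, K, U, W.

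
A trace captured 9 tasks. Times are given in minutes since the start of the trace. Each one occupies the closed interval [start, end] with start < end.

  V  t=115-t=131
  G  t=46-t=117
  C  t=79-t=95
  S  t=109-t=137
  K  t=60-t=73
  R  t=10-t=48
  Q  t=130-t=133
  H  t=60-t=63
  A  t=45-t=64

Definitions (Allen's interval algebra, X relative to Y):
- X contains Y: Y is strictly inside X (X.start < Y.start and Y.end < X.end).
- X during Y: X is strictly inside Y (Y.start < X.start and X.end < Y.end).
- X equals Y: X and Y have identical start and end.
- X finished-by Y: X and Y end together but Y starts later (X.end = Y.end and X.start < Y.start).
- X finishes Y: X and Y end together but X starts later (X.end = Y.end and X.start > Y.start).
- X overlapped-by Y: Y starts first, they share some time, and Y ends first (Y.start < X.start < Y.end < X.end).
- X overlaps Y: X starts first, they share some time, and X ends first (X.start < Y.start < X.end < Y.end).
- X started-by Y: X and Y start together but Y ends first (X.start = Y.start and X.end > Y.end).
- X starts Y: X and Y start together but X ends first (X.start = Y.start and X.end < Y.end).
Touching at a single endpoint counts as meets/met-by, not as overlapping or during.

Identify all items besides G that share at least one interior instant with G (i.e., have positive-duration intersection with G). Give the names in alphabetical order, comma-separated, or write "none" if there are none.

Target G = [t=46, t=117].
A [t=45, t=64] → overlaps → yes.
C [t=79, t=95] → during → yes.
H [t=60, t=63] → during → yes.
K [t=60, t=73] → during → yes.
Q [t=130, t=133] → after → no.
R [t=10, t=48] → overlaps → yes.
S [t=109, t=137] → overlapped-by → yes.
V [t=115, t=131] → overlapped-by → yes.
Result: A, C, H, K, R, S, V.

A, C, H, K, R, S, V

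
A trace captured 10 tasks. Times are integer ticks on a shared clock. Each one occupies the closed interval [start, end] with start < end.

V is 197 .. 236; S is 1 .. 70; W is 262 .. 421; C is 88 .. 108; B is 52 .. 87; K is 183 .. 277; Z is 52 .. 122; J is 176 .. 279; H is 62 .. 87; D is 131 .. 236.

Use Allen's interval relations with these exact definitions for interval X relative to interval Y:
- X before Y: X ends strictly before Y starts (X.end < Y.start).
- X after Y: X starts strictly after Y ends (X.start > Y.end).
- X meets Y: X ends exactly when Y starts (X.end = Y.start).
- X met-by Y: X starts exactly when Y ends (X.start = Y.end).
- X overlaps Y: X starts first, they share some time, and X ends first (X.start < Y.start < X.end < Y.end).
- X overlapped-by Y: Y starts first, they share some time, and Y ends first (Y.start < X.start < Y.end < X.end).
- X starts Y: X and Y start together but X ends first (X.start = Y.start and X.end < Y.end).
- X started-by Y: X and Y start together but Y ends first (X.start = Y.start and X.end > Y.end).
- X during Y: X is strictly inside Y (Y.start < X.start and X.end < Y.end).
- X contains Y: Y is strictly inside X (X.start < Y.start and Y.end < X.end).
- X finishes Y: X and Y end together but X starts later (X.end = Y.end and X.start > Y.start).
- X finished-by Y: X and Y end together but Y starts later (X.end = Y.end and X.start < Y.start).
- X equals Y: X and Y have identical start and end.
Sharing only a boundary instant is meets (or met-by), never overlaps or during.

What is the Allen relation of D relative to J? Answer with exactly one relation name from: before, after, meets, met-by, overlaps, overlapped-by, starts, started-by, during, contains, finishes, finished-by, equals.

D = [131, 236]; J = [176, 279].
Compare endpoints: D.start < J.start, D.start < J.end, D.end > J.start, D.end < J.end.
That pattern is 'overlaps'.

overlaps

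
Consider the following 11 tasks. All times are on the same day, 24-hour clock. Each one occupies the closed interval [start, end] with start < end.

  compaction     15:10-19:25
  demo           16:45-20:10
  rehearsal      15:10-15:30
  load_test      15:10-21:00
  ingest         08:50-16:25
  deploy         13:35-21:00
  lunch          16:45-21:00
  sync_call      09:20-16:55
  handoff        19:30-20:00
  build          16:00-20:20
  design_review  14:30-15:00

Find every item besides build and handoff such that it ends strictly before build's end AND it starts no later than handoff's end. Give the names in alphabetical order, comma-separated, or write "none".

Conditions: its end is strictly before build's end (X.end < 20:20) AND its start is no later than handoff's end (X.start <= 20:00).
compaction: end 19:25 < 20:20? ✓; start 15:10 <= 20:00? ✓ → yes.
demo: end 20:10 < 20:20? ✓; start 16:45 <= 20:00? ✓ → yes.
deploy: end 21:00 < 20:20? ✗; start 13:35 <= 20:00? ✓ → no.
design_review: end 15:00 < 20:20? ✓; start 14:30 <= 20:00? ✓ → yes.
ingest: end 16:25 < 20:20? ✓; start 08:50 <= 20:00? ✓ → yes.
load_test: end 21:00 < 20:20? ✗; start 15:10 <= 20:00? ✓ → no.
lunch: end 21:00 < 20:20? ✗; start 16:45 <= 20:00? ✓ → no.
rehearsal: end 15:30 < 20:20? ✓; start 15:10 <= 20:00? ✓ → yes.
sync_call: end 16:55 < 20:20? ✓; start 09:20 <= 20:00? ✓ → yes.
Result: compaction, demo, design_review, ingest, rehearsal, sync_call.

compaction, demo, design_review, ingest, rehearsal, sync_call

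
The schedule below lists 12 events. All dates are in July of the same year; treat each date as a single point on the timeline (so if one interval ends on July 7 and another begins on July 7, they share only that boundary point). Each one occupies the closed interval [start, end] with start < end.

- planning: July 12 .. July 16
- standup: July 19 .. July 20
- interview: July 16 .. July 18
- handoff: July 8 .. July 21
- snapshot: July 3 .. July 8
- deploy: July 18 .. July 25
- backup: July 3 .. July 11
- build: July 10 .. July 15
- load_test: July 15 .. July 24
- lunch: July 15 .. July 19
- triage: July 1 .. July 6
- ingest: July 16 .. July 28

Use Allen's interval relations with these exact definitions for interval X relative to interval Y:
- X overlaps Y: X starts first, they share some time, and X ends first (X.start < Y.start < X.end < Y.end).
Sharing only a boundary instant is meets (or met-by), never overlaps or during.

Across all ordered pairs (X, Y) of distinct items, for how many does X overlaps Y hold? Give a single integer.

Checking all 132 ordered pairs for relation 'overlaps'; matching pairs in alphabetical order:
(backup, build): backup overlaps build ✓
(backup, handoff): backup overlaps handoff ✓
(build, planning): build overlaps planning ✓
(handoff, deploy): handoff overlaps deploy ✓
(handoff, ingest): handoff overlaps ingest ✓
(handoff, load_test): handoff overlaps load_test ✓
(load_test, deploy): load_test overlaps deploy ✓
(load_test, ingest): load_test overlaps ingest ✓
(lunch, deploy): lunch overlaps deploy ✓
(lunch, ingest): lunch overlaps ingest ✓
(planning, load_test): planning overlaps load_test ✓
(planning, lunch): planning overlaps lunch ✓
(triage, backup): triage overlaps backup ✓
(triage, snapshot): triage overlaps snapshot ✓
Count: 14.

14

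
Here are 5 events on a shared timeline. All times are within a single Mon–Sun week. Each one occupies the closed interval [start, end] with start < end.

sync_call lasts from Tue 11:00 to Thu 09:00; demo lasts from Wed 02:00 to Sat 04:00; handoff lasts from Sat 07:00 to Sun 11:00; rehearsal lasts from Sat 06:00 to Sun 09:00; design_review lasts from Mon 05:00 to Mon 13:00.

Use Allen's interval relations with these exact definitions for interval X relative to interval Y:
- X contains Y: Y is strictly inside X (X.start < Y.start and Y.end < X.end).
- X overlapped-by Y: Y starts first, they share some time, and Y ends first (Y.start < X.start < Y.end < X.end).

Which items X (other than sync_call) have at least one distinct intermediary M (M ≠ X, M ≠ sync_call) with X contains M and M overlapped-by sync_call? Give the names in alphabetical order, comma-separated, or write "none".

none

Target sync_call = [Tue 11:00, Thu 09:00].
Intermediaries M with M overlapped-by sync_call: demo.
Via demo — items with X contains demo: none.
Union: none.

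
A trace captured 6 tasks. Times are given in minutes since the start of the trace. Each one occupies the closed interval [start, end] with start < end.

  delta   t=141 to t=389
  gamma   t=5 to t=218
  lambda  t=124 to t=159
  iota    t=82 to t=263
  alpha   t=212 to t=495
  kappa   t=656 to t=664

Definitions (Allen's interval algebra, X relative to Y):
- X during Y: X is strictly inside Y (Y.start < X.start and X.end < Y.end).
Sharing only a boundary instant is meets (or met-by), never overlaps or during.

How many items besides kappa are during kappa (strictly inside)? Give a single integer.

Target kappa = [t=656, t=664].
alpha [t=212, t=495] → before → no.
delta [t=141, t=389] → before → no.
gamma [t=5, t=218] → before → no.
iota [t=82, t=263] → before → no.
lambda [t=124, t=159] → before → no.
Total: 0.

0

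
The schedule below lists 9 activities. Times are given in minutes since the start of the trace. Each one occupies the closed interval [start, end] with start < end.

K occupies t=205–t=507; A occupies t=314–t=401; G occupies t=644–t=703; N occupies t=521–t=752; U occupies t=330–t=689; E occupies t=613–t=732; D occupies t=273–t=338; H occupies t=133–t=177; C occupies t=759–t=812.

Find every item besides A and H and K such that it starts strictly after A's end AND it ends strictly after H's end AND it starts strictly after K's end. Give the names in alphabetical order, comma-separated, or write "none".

C, E, G, N

Conditions: its start is strictly after A's end (X.start > t=401) AND its end is strictly after H's end (X.end > t=177) AND its start is strictly after K's end (X.start > t=507).
C: start t=759 > t=401? ✓; end t=812 > t=177? ✓; start t=759 > t=507? ✓ → yes.
D: start t=273 > t=401? ✗; end t=338 > t=177? ✓; start t=273 > t=507? ✗ → no.
E: start t=613 > t=401? ✓; end t=732 > t=177? ✓; start t=613 > t=507? ✓ → yes.
G: start t=644 > t=401? ✓; end t=703 > t=177? ✓; start t=644 > t=507? ✓ → yes.
N: start t=521 > t=401? ✓; end t=752 > t=177? ✓; start t=521 > t=507? ✓ → yes.
U: start t=330 > t=401? ✗; end t=689 > t=177? ✓; start t=330 > t=507? ✗ → no.
Result: C, E, G, N.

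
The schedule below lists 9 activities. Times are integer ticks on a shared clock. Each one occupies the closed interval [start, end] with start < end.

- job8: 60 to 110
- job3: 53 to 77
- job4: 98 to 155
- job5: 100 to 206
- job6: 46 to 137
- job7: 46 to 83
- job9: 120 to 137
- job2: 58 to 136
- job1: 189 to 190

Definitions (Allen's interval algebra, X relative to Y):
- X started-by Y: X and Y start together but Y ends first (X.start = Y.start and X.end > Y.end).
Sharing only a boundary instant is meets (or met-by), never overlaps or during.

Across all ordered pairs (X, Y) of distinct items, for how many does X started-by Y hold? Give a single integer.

Checking all 72 ordered pairs for relation 'started-by'; matching pairs in alphabetical order:
(job6, job7): job6 started-by job7 ✓
Count: 1.

1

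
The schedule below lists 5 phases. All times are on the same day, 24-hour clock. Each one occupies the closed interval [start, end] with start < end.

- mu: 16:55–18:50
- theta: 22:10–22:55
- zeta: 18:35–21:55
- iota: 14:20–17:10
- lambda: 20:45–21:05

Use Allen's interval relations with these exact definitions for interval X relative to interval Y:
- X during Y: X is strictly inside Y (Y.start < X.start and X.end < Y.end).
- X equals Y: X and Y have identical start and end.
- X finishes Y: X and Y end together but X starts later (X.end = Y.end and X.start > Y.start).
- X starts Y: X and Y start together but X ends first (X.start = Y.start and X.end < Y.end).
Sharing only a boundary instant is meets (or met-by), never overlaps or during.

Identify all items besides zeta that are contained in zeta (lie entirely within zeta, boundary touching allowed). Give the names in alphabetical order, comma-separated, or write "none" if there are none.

lambda

Target zeta = [18:35, 21:55].
iota [14:20, 17:10] → before → no.
lambda [20:45, 21:05] → during → yes.
mu [16:55, 18:50] → overlaps → no.
theta [22:10, 22:55] → after → no.
Result: lambda.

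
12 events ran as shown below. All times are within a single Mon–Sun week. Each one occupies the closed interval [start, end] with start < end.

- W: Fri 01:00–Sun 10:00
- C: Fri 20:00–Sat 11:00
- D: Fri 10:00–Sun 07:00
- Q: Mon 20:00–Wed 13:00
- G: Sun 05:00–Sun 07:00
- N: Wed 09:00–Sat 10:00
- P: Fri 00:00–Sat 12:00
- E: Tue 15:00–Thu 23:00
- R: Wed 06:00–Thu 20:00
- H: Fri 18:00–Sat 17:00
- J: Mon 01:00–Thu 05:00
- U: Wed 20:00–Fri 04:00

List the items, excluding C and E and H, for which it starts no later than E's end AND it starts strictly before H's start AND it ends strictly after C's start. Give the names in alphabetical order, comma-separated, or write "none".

N

Conditions: its start is no later than E's end (X.start <= Thu 23:00) AND its start is strictly before H's start (X.start < Fri 18:00) AND its end is strictly after C's start (X.end > Fri 20:00).
D: start Fri 10:00 <= Thu 23:00? ✗; start Fri 10:00 < Fri 18:00? ✓; end Sun 07:00 > Fri 20:00? ✓ → no.
G: start Sun 05:00 <= Thu 23:00? ✗; start Sun 05:00 < Fri 18:00? ✗; end Sun 07:00 > Fri 20:00? ✓ → no.
J: start Mon 01:00 <= Thu 23:00? ✓; start Mon 01:00 < Fri 18:00? ✓; end Thu 05:00 > Fri 20:00? ✗ → no.
N: start Wed 09:00 <= Thu 23:00? ✓; start Wed 09:00 < Fri 18:00? ✓; end Sat 10:00 > Fri 20:00? ✓ → yes.
P: start Fri 00:00 <= Thu 23:00? ✗; start Fri 00:00 < Fri 18:00? ✓; end Sat 12:00 > Fri 20:00? ✓ → no.
Q: start Mon 20:00 <= Thu 23:00? ✓; start Mon 20:00 < Fri 18:00? ✓; end Wed 13:00 > Fri 20:00? ✗ → no.
R: start Wed 06:00 <= Thu 23:00? ✓; start Wed 06:00 < Fri 18:00? ✓; end Thu 20:00 > Fri 20:00? ✗ → no.
U: start Wed 20:00 <= Thu 23:00? ✓; start Wed 20:00 < Fri 18:00? ✓; end Fri 04:00 > Fri 20:00? ✗ → no.
W: start Fri 01:00 <= Thu 23:00? ✗; start Fri 01:00 < Fri 18:00? ✓; end Sun 10:00 > Fri 20:00? ✓ → no.
Result: N.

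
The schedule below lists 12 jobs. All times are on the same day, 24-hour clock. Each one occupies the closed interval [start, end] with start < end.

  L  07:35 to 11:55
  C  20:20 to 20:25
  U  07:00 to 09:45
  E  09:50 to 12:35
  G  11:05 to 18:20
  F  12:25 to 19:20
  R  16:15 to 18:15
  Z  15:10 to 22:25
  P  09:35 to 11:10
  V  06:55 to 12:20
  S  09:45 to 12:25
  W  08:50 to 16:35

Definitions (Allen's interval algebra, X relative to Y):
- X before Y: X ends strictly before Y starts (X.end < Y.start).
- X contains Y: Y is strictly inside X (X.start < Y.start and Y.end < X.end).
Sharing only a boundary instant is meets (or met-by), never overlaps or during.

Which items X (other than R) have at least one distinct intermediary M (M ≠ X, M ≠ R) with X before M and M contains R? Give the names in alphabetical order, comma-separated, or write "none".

E, L, P, S, U, V

Target R = [16:15, 18:15].
Intermediaries M with M contains R: F, G, Z.
Via F — items with X before F: L, P, U, V.
Via G — items with X before G: U.
Via Z — items with X before Z: E, L, P, S, U, V.
Union: E, L, P, S, U, V.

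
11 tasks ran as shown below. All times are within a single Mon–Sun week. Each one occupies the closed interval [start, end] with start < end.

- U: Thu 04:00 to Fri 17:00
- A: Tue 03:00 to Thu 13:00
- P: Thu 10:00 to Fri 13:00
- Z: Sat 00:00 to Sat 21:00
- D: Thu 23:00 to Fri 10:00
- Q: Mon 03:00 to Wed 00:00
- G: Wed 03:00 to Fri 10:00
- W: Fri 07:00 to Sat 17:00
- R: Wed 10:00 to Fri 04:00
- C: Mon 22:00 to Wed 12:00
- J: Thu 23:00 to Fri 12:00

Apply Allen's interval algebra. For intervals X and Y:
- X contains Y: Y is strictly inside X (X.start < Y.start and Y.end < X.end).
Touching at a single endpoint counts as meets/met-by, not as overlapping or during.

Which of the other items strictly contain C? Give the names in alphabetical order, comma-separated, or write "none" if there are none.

Target C = [Mon 22:00, Wed 12:00].
A [Tue 03:00, Thu 13:00] → overlapped-by → no.
D [Thu 23:00, Fri 10:00] → after → no.
G [Wed 03:00, Fri 10:00] → overlapped-by → no.
J [Thu 23:00, Fri 12:00] → after → no.
P [Thu 10:00, Fri 13:00] → after → no.
Q [Mon 03:00, Wed 00:00] → overlaps → no.
R [Wed 10:00, Fri 04:00] → overlapped-by → no.
U [Thu 04:00, Fri 17:00] → after → no.
W [Fri 07:00, Sat 17:00] → after → no.
Z [Sat 00:00, Sat 21:00] → after → no.
Result: none.

none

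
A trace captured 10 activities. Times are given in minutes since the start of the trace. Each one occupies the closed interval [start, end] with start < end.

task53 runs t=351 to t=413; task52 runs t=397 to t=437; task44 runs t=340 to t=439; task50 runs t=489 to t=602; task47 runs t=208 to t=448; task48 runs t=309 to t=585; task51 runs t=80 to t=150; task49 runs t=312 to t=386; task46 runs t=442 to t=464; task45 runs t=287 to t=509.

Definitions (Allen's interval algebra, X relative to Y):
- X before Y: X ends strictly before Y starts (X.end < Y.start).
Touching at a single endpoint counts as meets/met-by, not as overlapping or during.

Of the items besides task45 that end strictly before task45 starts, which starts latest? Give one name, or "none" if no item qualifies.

task51

Target task45 = [t=287, t=509].
task44 [t=340, t=439] → during → excluded.
task46 [t=442, t=464] → during → excluded.
task47 [t=208, t=448] → overlaps → excluded.
task48 [t=309, t=585] → overlapped-by → excluded.
task49 [t=312, t=386] → during → excluded.
task50 [t=489, t=602] → overlapped-by → excluded.
task51 [t=80, t=150] → before → candidate.
task52 [t=397, t=437] → during → excluded.
task53 [t=351, t=413] → during → excluded.
Among candidates, latest start is t=80 → task51.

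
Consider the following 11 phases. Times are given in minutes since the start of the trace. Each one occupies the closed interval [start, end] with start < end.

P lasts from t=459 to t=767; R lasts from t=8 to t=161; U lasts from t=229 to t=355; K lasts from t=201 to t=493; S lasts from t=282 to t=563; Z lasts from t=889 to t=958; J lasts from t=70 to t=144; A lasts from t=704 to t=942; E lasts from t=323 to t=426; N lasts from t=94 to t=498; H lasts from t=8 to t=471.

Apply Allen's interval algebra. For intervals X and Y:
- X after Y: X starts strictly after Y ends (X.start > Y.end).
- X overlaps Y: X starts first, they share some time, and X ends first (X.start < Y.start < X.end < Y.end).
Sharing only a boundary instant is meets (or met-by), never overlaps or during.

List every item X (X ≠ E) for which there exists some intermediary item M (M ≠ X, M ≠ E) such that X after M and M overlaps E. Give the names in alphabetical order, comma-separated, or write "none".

Target E = [t=323, t=426].
Intermediaries M with M overlaps E: U.
Via U — items with X after U: A, P, Z.
Union: A, P, Z.

A, P, Z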